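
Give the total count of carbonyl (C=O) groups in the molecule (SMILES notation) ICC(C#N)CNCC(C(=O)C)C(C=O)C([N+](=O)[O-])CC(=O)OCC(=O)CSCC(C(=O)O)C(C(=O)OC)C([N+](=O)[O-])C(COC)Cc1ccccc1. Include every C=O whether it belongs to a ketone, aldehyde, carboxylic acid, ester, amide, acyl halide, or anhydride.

CH(COCH3): ketone, 1 C=O (running total 1).
CH(CHO): aldehyde, 1 C=O (running total 2).
CH2COOCH2: ester, 1 C=O (running total 3).
CO: ketone, 1 C=O (running total 4).
CH(COOH): carboxylic acid, 1 C=O (running total 5).
CH(COOCH3): ester, 1 C=O (running total 6).

6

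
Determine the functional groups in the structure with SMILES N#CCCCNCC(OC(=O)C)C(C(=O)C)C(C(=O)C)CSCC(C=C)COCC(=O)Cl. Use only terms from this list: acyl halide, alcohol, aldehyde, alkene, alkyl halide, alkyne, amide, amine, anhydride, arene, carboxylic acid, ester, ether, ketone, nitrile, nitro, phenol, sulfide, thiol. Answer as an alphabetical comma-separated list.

Reading the structure from left to right:
  N≡C: N≡C–: carbon triple-bonded to nitrogen → nitrile.
  CH2NHCH2: C–N–C with sp³ carbons and no adjacent C=O → amine (secondary).
  CH(OCOCH3): pendant –OC(=O)CH3: an acyloxy group → ester.
  CH(COCH3): pendant –COCH3: carbonyl C bonded to two carbons → ketone.
  CH(COCH3): pendant –COCH3: carbonyl C bonded to two carbons → ketone.
  CH2SCH2: C–S–C linkage → sulfide (thioether).
  CH(CH=CH2): pendant –CH=CH2: C=C double bond → alkene.
  CH2OCH2: C–O–C with sp³ carbons on both sides and no adjacent C=O → ether.
  COCl: –C(=O)Cl: carbonyl C bonded to C and to a halogen → acyl halide (not alkyl halide).

acyl halide, alkene, amine, ester, ether, ketone, nitrile, sulfide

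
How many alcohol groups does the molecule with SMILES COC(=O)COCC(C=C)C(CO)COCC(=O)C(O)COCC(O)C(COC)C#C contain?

3

Taking each segment in turn:
  CH3OOC: CH3O–C(=O)–: carbonyl C bonded to C and to –OCH3 → ester (not ketone + ether).
  CH2OCH2: C–O–C with sp³ carbons on both sides and no adjacent C=O → ether.
  CH(CH=CH2): pendant –CH=CH2: C=C double bond → alkene.
  CH(CH2OH): pendant –CH2OH on an sp³ backbone C → alcohol.
  CH2OCH2: C–O–C with sp³ carbons on both sides and no adjacent C=O → ether.
  CO: –C(=O)– with carbon on both sides → ketone.
  CH(OH): –OH on an sp³ carbon → alcohol (secondary).
  CH2OCH2: C–O–C with sp³ carbons on both sides and no adjacent C=O → ether.
  CH(OH): –OH on an sp³ carbon → alcohol (secondary).
  CH(CH2OCH3): pendant –CH2OCH3: C–O–C linkage → ether.
  C≡CH: C≡C triple bond → alkyne.
Alcohol appears at: CH(CH2OH), CH(OH), CH(OH) → 3.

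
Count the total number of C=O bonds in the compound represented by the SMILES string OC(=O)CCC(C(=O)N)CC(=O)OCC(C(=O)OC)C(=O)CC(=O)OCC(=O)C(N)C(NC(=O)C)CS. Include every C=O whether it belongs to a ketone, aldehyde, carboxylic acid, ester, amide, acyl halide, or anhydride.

8

HOOC: carboxylic acid, 1 C=O (running total 1).
CH(CONH2): amide, 1 C=O (running total 2).
CH2COOCH2: ester, 1 C=O (running total 3).
CH(COOCH3): ester, 1 C=O (running total 4).
CO: ketone, 1 C=O (running total 5).
CH2COOCH2: ester, 1 C=O (running total 6).
CO: ketone, 1 C=O (running total 7).
CH(NHCOCH3): amide, 1 C=O (running total 8).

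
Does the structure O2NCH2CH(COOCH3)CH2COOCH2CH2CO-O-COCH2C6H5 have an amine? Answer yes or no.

–NO2 on carbon → nitro group.
pendant –COOCH3: carbonyl C bonded to C and –OCH3 → ester.
–C(=O)–O–C with C on the carbonyl side → ester.
two acyl groups sharing one oxygen, –C(=O)–O–C(=O)– → anhydride.
–C6H5 phenyl ring → arene.
The groups actually present are: anhydride, arene, ester, nitro.

no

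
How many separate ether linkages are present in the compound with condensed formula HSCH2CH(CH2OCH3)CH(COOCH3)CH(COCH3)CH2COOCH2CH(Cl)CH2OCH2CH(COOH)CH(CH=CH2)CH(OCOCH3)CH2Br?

2

Working along the chain:
  HSCH2: –SH on an sp³ carbon → thiol.
  CH(CH2OCH3): pendant –CH2OCH3: C–O–C linkage → ether.
  CH(COOCH3): pendant –COOCH3: carbonyl C bonded to C and –OCH3 → ester.
  CH(COCH3): pendant –COCH3: carbonyl C bonded to two carbons → ketone.
  CH2COOCH2: –C(=O)–O–C with C on the carbonyl side → ester.
  CH(Cl): halogen on an sp³ carbon → alkyl halide.
  CH2OCH2: C–O–C with sp³ carbons on both sides and no adjacent C=O → ether.
  CH(COOH): pendant –COOH: carbonyl C bonded to C and –OH → carboxylic acid.
  CH(CH=CH2): pendant –CH=CH2: C=C double bond → alkene.
  CH(OCOCH3): pendant –OC(=O)CH3: an acyloxy group → ester.
  CH2Br: halogen on an sp³ carbon → alkyl halide.
Ether appears at: CH(CH2OCH3), CH2OCH2 → 2.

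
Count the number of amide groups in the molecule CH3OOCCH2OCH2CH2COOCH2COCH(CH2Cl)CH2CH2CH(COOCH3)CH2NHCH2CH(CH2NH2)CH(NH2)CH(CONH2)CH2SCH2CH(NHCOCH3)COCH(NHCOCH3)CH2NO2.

CH3O–C(=O)–: carbonyl C bonded to C and to –OCH3 → ester (not ketone + ether).
C–O–C with sp³ carbons on both sides and no adjacent C=O → ether.
–C(=O)–O–C with C on the carbonyl side → ester.
–C(=O)– with carbon on both sides → ketone.
pendant –CH2X: halogen on sp³ carbon → alkyl halide.
pendant –COOCH3: carbonyl C bonded to C and –OCH3 → ester.
C–N–C with sp³ carbons and no adjacent C=O → amine (secondary).
pendant –CH2NH2: N on sp³ C, no adjacent C=O → amine.
–NH2 on an sp³ carbon with no adjacent C=O → amine.
pendant –CONH2: carbonyl C bonded to C and N → amide.
C–S–C linkage → sulfide (thioether).
pendant –NHC(=O)CH3: N bonded to a carbonyl → amide (not amine).
–C(=O)– with carbon on both sides → ketone.
pendant –NHC(=O)CH3: N bonded to a carbonyl → amide (not amine).
–NO2 on carbon → nitro group.
Amide appears at: CH(CONH2), CH(NHCOCH3), CH(NHCOCH3) → 3.

3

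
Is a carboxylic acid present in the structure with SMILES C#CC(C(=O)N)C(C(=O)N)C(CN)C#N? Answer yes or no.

Reading the structure from left to right:
  HC≡C: C≡C triple bond → alkyne.
  CH(CONH2): pendant –CONH2: carbonyl C bonded to C and N → amide.
  CH(CONH2): pendant –CONH2: carbonyl C bonded to C and N → amide.
  CH(CH2NH2): pendant –CH2NH2: N on sp³ C, no adjacent C=O → amine.
  CN: –C≡N: carbon triple-bonded to nitrogen → nitrile.
In CH(CONH2), the carbonyl is bonded to nitrogen, not to –OH; that is an amide.
The groups actually present are: alkyne, amide, amine, nitrile.

no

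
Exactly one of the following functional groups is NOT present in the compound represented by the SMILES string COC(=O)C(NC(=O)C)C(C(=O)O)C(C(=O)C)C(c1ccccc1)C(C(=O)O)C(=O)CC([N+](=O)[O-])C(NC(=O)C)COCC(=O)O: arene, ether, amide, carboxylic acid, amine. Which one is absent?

ether: present (CH2OCH2 — C–O–C with sp³ carbons on both sides and no adjacent C=O → ether).
carboxylic acid: present (CH(COOH) — pendant –COOH: carbonyl C bonded to C and –OH → carboxylic acid).
arene: present (CH(C6H5) — pendant –C6H5: benzene ring → arene).
amide: present (CH(NHCOCH3) — pendant –NHC(=O)CH3: N bonded to a carbonyl → amide (not amine)).
amine: absent. In CH(NHCOCH3), the nitrogen is bonded directly to a carbonyl carbon, making it part of an amide, not a free amine.

amine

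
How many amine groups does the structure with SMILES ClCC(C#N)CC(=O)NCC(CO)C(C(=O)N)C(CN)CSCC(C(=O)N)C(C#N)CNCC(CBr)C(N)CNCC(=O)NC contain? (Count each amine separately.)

Working along the chain:
  ClCH2: halogen on an sp³ carbon → alkyl halide.
  CH(CN): pendant –C≡N: nitrile.
  CH2CONHCH2: –C(=O)–N– linkage → amide (the N is not an amine).
  CH(CH2OH): pendant –CH2OH on an sp³ backbone C → alcohol.
  CH(CONH2): pendant –CONH2: carbonyl C bonded to C and N → amide.
  CH(CH2NH2): pendant –CH2NH2: N on sp³ C, no adjacent C=O → amine.
  CH2SCH2: C–S–C linkage → sulfide (thioether).
  CH(CONH2): pendant –CONH2: carbonyl C bonded to C and N → amide.
  CH(CN): pendant –C≡N: nitrile.
  CH2NHCH2: C–N–C with sp³ carbons and no adjacent C=O → amine (secondary).
  CH(CH2Br): pendant –CH2X: halogen on sp³ carbon → alkyl halide.
  CH(NH2): –NH2 on an sp³ carbon with no adjacent C=O → amine.
  CH2NHCH2: C–N–C with sp³ carbons and no adjacent C=O → amine (secondary).
  CONHCH3: –C(=O)NHCH3: carbonyl C bonded to C and to N → amide (the N is not an amine).
Amine appears at: CH(CH2NH2), CH2NHCH2, CH(NH2), CH2NHCH2 → 4.

4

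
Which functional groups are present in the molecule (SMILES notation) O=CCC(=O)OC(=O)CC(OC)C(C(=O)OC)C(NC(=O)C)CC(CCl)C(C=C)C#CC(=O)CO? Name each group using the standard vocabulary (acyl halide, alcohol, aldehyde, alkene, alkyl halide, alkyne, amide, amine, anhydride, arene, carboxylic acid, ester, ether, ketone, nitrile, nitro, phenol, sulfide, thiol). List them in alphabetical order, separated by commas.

alcohol, aldehyde, alkene, alkyl halide, alkyne, amide, anhydride, ester, ether, ketone

terminal –CHO: carbonyl C bonded to H and C → aldehyde.
two acyl groups sharing one oxygen, –C(=O)–O–C(=O)– → anhydride.
pendant –OCH3: C–O–C with sp³ C, no adjacent C=O → ether.
pendant –COOCH3: carbonyl C bonded to C and –OCH3 → ester.
pendant –NHC(=O)CH3: N bonded to a carbonyl → amide (not amine).
pendant –CH2X: halogen on sp³ carbon → alkyl halide.
pendant –CH=CH2: C=C double bond → alkene.
C≡C triple bond → alkyne.
–C(=O)– with carbon on both sides → ketone.
–OH on an sp³ carbon → alcohol.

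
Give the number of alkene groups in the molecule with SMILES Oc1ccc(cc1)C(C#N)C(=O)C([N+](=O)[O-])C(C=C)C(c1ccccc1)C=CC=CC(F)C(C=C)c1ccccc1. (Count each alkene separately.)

4

Reading the structure from left to right:
  HOC6H4: –OH attached directly to an aromatic ring → phenol (not alcohol); the ring itself is an arene.
  CH(CN): pendant –C≡N: nitrile.
  CO: –C(=O)– with carbon on both sides → ketone.
  CH(NO2): –NO2 on an sp³ carbon → nitro (the N=O is not a carbonyl).
  CH(CH=CH2): pendant –CH=CH2: C=C double bond → alkene.
  CH(C6H5): pendant –C6H5: benzene ring → arene.
  CH=CH: C=C double bond → alkene.
  CH=CH: C=C double bond → alkene.
  CH(F): halogen on an sp³ carbon → alkyl halide.
  CH(CH=CH2): pendant –CH=CH2: C=C double bond → alkene.
  C6H5: –C6H5 phenyl ring → arene.
Alkene appears at: CH(CH=CH2), CH=CH, CH=CH, CH(CH=CH2) → 4.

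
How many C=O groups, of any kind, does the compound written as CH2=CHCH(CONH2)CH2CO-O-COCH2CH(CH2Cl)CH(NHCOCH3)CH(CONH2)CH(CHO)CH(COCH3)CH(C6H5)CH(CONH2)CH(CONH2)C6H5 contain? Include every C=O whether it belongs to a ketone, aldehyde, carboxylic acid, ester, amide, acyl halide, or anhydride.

CH(CONH2): amide, 1 C=O (running total 1).
CH2CO-O-COCH2: anhydride, 2 C=O (running total 3).
CH(NHCOCH3): amide, 1 C=O (running total 4).
CH(CONH2): amide, 1 C=O (running total 5).
CH(CHO): aldehyde, 1 C=O (running total 6).
CH(COCH3): ketone, 1 C=O (running total 7).
CH(CONH2): amide, 1 C=O (running total 8).
CH(CONH2): amide, 1 C=O (running total 9).

9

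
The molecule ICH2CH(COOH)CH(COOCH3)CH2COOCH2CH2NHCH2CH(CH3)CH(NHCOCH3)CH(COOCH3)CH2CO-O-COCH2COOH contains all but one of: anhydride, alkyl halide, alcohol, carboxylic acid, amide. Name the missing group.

alcohol

anhydride: present (CH2CO-O-COCH2 — two acyl groups sharing one oxygen, –C(=O)–O–C(=O)– → anhydride).
alkyl halide: present (ICH2 — halogen on an sp³ carbon → alkyl halide).
carboxylic acid: present (CH(COOH) — pendant –COOH: carbonyl C bonded to C and –OH → carboxylic acid).
amide: present (CH(NHCOCH3) — pendant –NHC(=O)CH3: N bonded to a carbonyl → amide (not amine)).
alcohol: absent. In each of CH(COOH) and COOH, the –OH sits on a carbonyl carbon, making it part of a carboxylic acid, not an alcohol.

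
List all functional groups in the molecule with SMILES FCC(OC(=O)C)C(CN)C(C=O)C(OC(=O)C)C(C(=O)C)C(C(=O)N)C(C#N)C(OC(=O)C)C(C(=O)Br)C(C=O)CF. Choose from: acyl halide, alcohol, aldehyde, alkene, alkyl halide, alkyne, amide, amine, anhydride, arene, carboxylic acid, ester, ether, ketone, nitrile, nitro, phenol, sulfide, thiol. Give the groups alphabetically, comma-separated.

acyl halide, aldehyde, alkyl halide, amide, amine, ester, ketone, nitrile

Taking each segment in turn:
  FCH2: halogen on an sp³ carbon → alkyl halide.
  CH(OCOCH3): pendant –OC(=O)CH3: an acyloxy group → ester.
  CH(CH2NH2): pendant –CH2NH2: N on sp³ C, no adjacent C=O → amine.
  CH(CHO): pendant –CHO: carbonyl C bonded to C and H → aldehyde.
  CH(OCOCH3): pendant –OC(=O)CH3: an acyloxy group → ester.
  CH(COCH3): pendant –COCH3: carbonyl C bonded to two carbons → ketone.
  CH(CONH2): pendant –CONH2: carbonyl C bonded to C and N → amide.
  CH(CN): pendant –C≡N: nitrile.
  CH(OCOCH3): pendant –OC(=O)CH3: an acyloxy group → ester.
  CH(COBr): pendant –C(=O)X: carbonyl C bonded to C and halogen → acyl halide.
  CH(CHO): pendant –CHO: carbonyl C bonded to C and H → aldehyde.
  CH2F: halogen on an sp³ carbon → alkyl halide.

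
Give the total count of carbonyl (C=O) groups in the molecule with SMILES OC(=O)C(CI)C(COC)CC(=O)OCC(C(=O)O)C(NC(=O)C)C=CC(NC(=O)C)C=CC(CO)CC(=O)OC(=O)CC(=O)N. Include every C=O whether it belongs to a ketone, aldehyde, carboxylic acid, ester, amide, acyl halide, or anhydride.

HOOC: carboxylic acid, 1 C=O (running total 1).
CH2COOCH2: ester, 1 C=O (running total 2).
CH(COOH): carboxylic acid, 1 C=O (running total 3).
CH(NHCOCH3): amide, 1 C=O (running total 4).
CH(NHCOCH3): amide, 1 C=O (running total 5).
CH2CO-O-COCH2: anhydride, 2 C=O (running total 7).
CONH2: amide, 1 C=O (running total 8).

8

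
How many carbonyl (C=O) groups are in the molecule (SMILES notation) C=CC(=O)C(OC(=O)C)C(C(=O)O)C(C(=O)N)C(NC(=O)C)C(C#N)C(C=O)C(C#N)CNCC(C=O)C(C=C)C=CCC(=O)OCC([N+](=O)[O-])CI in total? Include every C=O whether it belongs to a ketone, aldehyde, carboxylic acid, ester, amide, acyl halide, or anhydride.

CO: ketone, 1 C=O (running total 1).
CH(OCOCH3): ester, 1 C=O (running total 2).
CH(COOH): carboxylic acid, 1 C=O (running total 3).
CH(CONH2): amide, 1 C=O (running total 4).
CH(NHCOCH3): amide, 1 C=O (running total 5).
CH(CHO): aldehyde, 1 C=O (running total 6).
CH(CHO): aldehyde, 1 C=O (running total 7).
CH2COOCH2: ester, 1 C=O (running total 8).

8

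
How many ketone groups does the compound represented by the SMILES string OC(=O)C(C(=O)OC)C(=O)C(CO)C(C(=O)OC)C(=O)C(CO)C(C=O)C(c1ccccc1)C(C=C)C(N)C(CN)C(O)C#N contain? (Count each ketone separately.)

–COOH: carbonyl C bonded to –OH and C → carboxylic acid (the –OH is not a separate alcohol).
pendant –COOCH3: carbonyl C bonded to C and –OCH3 → ester.
–C(=O)– with carbon on both sides → ketone.
pendant –CH2OH on an sp³ backbone C → alcohol.
pendant –COOCH3: carbonyl C bonded to C and –OCH3 → ester.
–C(=O)– with carbon on both sides → ketone.
pendant –CH2OH on an sp³ backbone C → alcohol.
pendant –CHO: carbonyl C bonded to C and H → aldehyde.
pendant –C6H5: benzene ring → arene.
pendant –CH=CH2: C=C double bond → alkene.
–NH2 on an sp³ carbon with no adjacent C=O → amine.
pendant –CH2NH2: N on sp³ C, no adjacent C=O → amine.
–OH on an sp³ carbon → alcohol (secondary).
–C≡N: carbon triple-bonded to nitrogen → nitrile.
Ketone appears at: CO, CO → 2.

2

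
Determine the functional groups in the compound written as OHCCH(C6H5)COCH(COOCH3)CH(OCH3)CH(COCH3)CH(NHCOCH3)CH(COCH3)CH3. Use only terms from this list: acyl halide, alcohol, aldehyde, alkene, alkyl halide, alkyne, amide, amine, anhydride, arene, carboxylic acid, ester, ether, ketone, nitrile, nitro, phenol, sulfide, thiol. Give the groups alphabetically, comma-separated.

terminal –CHO: carbonyl C bonded to H and C → aldehyde.
pendant –C6H5: benzene ring → arene.
–C(=O)– with carbon on both sides → ketone.
pendant –COOCH3: carbonyl C bonded to C and –OCH3 → ester.
pendant –OCH3: C–O–C with sp³ C, no adjacent C=O → ether.
pendant –COCH3: carbonyl C bonded to two carbons → ketone.
pendant –NHC(=O)CH3: N bonded to a carbonyl → amide (not amine).
pendant –COCH3: carbonyl C bonded to two carbons → ketone.

aldehyde, amide, arene, ester, ether, ketone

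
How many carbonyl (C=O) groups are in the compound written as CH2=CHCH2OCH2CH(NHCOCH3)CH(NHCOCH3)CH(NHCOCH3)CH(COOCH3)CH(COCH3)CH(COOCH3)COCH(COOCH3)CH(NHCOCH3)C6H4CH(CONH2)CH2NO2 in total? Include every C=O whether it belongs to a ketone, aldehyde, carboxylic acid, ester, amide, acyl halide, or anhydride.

10

CH(NHCOCH3): amide, 1 C=O (running total 1).
CH(NHCOCH3): amide, 1 C=O (running total 2).
CH(NHCOCH3): amide, 1 C=O (running total 3).
CH(COOCH3): ester, 1 C=O (running total 4).
CH(COCH3): ketone, 1 C=O (running total 5).
CH(COOCH3): ester, 1 C=O (running total 6).
CO: ketone, 1 C=O (running total 7).
CH(COOCH3): ester, 1 C=O (running total 8).
CH(NHCOCH3): amide, 1 C=O (running total 9).
CH(CONH2): amide, 1 C=O (running total 10).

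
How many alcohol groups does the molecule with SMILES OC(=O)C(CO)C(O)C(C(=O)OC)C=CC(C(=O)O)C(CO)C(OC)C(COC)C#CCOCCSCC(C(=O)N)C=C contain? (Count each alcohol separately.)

Taking each segment in turn:
  HOOC: –COOH: carbonyl C bonded to –OH and C → carboxylic acid (the –OH is not a separate alcohol).
  CH(CH2OH): pendant –CH2OH on an sp³ backbone C → alcohol.
  CH(OH): –OH on an sp³ carbon → alcohol (secondary).
  CH(COOCH3): pendant –COOCH3: carbonyl C bonded to C and –OCH3 → ester.
  CH=CH: C=C double bond → alkene.
  CH(COOH): pendant –COOH: carbonyl C bonded to C and –OH → carboxylic acid.
  CH(CH2OH): pendant –CH2OH on an sp³ backbone C → alcohol.
  CH(OCH3): pendant –OCH3: C–O–C with sp³ C, no adjacent C=O → ether.
  CH(CH2OCH3): pendant –CH2OCH3: C–O–C linkage → ether.
  C≡C: C≡C triple bond → alkyne.
  CH2OCH2: C–O–C with sp³ carbons on both sides and no adjacent C=O → ether.
  CH2SCH2: C–S–C linkage → sulfide (thioether).
  CH(CONH2): pendant –CONH2: carbonyl C bonded to C and N → amide.
  CH=CH2: C=C double bond → alkene.
Alcohol appears at: CH(CH2OH), CH(OH), CH(CH2OH) → 3.

3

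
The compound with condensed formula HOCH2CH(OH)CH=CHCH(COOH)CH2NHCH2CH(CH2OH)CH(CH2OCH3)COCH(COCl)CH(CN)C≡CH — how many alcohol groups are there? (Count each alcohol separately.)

3

Taking each segment in turn:
  HOCH2: HO– on an sp³ carbon → alcohol.
  CH(OH): –OH on an sp³ carbon → alcohol (secondary).
  CH=CH: C=C double bond → alkene.
  CH(COOH): pendant –COOH: carbonyl C bonded to C and –OH → carboxylic acid.
  CH2NHCH2: C–N–C with sp³ carbons and no adjacent C=O → amine (secondary).
  CH(CH2OH): pendant –CH2OH on an sp³ backbone C → alcohol.
  CH(CH2OCH3): pendant –CH2OCH3: C–O–C linkage → ether.
  CO: –C(=O)– with carbon on both sides → ketone.
  CH(COCl): pendant –C(=O)X: carbonyl C bonded to C and halogen → acyl halide.
  CH(CN): pendant –C≡N: nitrile.
  C≡CH: C≡C triple bond → alkyne.
Alcohol appears at: HOCH2, CH(OH), CH(CH2OH) → 3.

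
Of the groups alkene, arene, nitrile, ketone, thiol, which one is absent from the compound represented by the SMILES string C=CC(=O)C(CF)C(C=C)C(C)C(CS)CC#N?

arene

alkene: present (CH2=CH — C=C double bond → alkene).
thiol: present (CH(CH2SH) — pendant –CH2SH → thiol).
nitrile: present (CN — –C≡N: carbon triple-bonded to nitrogen → nitrile).
ketone: present (CO — –C(=O)– with carbon on both sides → ketone).
arene: no segment matches this pattern.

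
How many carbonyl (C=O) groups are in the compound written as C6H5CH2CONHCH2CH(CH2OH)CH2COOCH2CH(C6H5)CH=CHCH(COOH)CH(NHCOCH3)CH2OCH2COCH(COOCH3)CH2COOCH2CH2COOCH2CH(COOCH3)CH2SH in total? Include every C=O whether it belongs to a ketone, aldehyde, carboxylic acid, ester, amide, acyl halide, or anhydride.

9

CH2CONHCH2: amide, 1 C=O (running total 1).
CH2COOCH2: ester, 1 C=O (running total 2).
CH(COOH): carboxylic acid, 1 C=O (running total 3).
CH(NHCOCH3): amide, 1 C=O (running total 4).
CO: ketone, 1 C=O (running total 5).
CH(COOCH3): ester, 1 C=O (running total 6).
CH2COOCH2: ester, 1 C=O (running total 7).
CH2COOCH2: ester, 1 C=O (running total 8).
CH(COOCH3): ester, 1 C=O (running total 9).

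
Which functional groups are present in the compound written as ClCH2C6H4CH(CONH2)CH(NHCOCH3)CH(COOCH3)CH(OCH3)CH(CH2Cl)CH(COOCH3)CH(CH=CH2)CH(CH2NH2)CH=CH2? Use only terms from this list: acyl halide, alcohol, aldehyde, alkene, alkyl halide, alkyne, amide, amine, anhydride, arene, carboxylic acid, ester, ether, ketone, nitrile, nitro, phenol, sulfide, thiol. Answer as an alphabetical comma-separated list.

halogen on an sp³ carbon → alkyl halide.
para-disubstituted benzene ring → arene.
pendant –CONH2: carbonyl C bonded to C and N → amide.
pendant –NHC(=O)CH3: N bonded to a carbonyl → amide (not amine).
pendant –COOCH3: carbonyl C bonded to C and –OCH3 → ester.
pendant –OCH3: C–O–C with sp³ C, no adjacent C=O → ether.
pendant –CH2X: halogen on sp³ carbon → alkyl halide.
pendant –COOCH3: carbonyl C bonded to C and –OCH3 → ester.
pendant –CH=CH2: C=C double bond → alkene.
pendant –CH2NH2: N on sp³ C, no adjacent C=O → amine.
C=C double bond → alkene.

alkene, alkyl halide, amide, amine, arene, ester, ether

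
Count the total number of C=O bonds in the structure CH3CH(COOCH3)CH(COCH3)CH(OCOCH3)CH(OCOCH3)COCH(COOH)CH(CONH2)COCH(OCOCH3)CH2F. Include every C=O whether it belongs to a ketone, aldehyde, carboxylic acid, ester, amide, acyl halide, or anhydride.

9

CH(COOCH3): ester, 1 C=O (running total 1).
CH(COCH3): ketone, 1 C=O (running total 2).
CH(OCOCH3): ester, 1 C=O (running total 3).
CH(OCOCH3): ester, 1 C=O (running total 4).
CO: ketone, 1 C=O (running total 5).
CH(COOH): carboxylic acid, 1 C=O (running total 6).
CH(CONH2): amide, 1 C=O (running total 7).
CO: ketone, 1 C=O (running total 8).
CH(OCOCH3): ester, 1 C=O (running total 9).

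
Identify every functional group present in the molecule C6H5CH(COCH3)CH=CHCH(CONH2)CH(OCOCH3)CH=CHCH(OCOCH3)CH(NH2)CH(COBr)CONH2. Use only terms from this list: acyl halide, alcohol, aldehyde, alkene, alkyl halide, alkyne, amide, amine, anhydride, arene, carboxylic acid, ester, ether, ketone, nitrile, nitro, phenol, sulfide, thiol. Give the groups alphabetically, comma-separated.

acyl halide, alkene, amide, amine, arene, ester, ketone

Working along the chain:
  C6H5: C6H5– phenyl ring → arene.
  CH(COCH3): pendant –COCH3: carbonyl C bonded to two carbons → ketone.
  CH=CH: C=C double bond → alkene.
  CH(CONH2): pendant –CONH2: carbonyl C bonded to C and N → amide.
  CH(OCOCH3): pendant –OC(=O)CH3: an acyloxy group → ester.
  CH=CH: C=C double bond → alkene.
  CH(OCOCH3): pendant –OC(=O)CH3: an acyloxy group → ester.
  CH(NH2): –NH2 on an sp³ carbon with no adjacent C=O → amine.
  CH(COBr): pendant –C(=O)X: carbonyl C bonded to C and halogen → acyl halide.
  CONH2: –C(=O)NH2: carbonyl C bonded to C and to N → amide (the N is not a separate amine).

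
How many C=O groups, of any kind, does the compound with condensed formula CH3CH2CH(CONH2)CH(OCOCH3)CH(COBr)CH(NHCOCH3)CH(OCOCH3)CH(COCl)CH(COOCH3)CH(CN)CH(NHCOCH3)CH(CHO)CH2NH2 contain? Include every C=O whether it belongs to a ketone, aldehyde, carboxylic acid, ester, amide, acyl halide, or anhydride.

CH(CONH2): amide, 1 C=O (running total 1).
CH(OCOCH3): ester, 1 C=O (running total 2).
CH(COBr): acyl halide, 1 C=O (running total 3).
CH(NHCOCH3): amide, 1 C=O (running total 4).
CH(OCOCH3): ester, 1 C=O (running total 5).
CH(COCl): acyl halide, 1 C=O (running total 6).
CH(COOCH3): ester, 1 C=O (running total 7).
CH(NHCOCH3): amide, 1 C=O (running total 8).
CH(CHO): aldehyde, 1 C=O (running total 9).

9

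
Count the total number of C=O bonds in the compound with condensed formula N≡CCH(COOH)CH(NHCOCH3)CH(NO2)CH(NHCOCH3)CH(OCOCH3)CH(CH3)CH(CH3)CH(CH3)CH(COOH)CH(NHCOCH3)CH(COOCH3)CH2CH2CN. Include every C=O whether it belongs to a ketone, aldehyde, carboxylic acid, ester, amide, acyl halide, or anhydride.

CH(COOH): carboxylic acid, 1 C=O (running total 1).
CH(NHCOCH3): amide, 1 C=O (running total 2).
CH(NHCOCH3): amide, 1 C=O (running total 3).
CH(OCOCH3): ester, 1 C=O (running total 4).
CH(COOH): carboxylic acid, 1 C=O (running total 5).
CH(NHCOCH3): amide, 1 C=O (running total 6).
CH(COOCH3): ester, 1 C=O (running total 7).

7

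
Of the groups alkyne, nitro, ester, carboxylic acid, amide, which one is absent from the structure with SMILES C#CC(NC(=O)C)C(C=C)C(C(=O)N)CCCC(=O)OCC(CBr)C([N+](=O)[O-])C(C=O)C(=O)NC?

carboxylic acid

nitro: present (CH(NO2) — –NO2 on an sp³ carbon → nitro (the N=O is not a carbonyl)).
ester: present (CH2COOCH2 — –C(=O)–O–C with C on the carbonyl side → ester).
alkyne: present (HC≡C — C≡C triple bond → alkyne).
amide: present (CH(NHCOCH3) — pendant –NHC(=O)CH3: N bonded to a carbonyl → amide (not amine)).
carboxylic acid: absent. In CH2COOCH2, the acyl oxygen is bonded to carbon (–O–C), not to H, so this is an ester. In each of CH(NHCOCH3), CH(CONH2) and CONHCH3, the carbonyl is bonded to nitrogen, not to –OH; that is an amide.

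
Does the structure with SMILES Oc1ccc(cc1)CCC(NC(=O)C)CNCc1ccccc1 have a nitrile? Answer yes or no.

no

–OH attached directly to an aromatic ring → phenol (not alcohol); the ring itself is an arene.
pendant –NHC(=O)CH3: N bonded to a carbonyl → amide (not amine).
C–N–C with sp³ carbons and no adjacent C=O → amine (secondary).
–C6H5 phenyl ring → arene.
The groups actually present are: amide, amine, arene, phenol.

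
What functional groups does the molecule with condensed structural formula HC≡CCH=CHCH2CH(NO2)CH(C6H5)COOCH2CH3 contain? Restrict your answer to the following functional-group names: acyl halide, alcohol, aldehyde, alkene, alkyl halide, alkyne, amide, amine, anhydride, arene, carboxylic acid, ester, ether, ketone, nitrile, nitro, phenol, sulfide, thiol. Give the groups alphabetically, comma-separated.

Reading the structure from left to right:
  HC≡C: C≡C triple bond → alkyne.
  CH=CH: C=C double bond → alkene.
  CH(NO2): –NO2 on an sp³ carbon → nitro (the N=O is not a carbonyl).
  CH(C6H5): pendant –C6H5: benzene ring → arene.
  COOCH2CH3: –C(=O)OCH2CH3: carbonyl C bonded to C and to –OEt → ester.

alkene, alkyne, arene, ester, nitro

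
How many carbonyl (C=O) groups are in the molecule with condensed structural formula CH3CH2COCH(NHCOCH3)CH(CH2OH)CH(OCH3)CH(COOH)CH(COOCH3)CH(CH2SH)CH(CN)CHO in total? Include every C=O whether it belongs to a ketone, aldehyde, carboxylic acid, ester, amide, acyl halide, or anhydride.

5

CO: ketone, 1 C=O (running total 1).
CH(NHCOCH3): amide, 1 C=O (running total 2).
CH(COOH): carboxylic acid, 1 C=O (running total 3).
CH(COOCH3): ester, 1 C=O (running total 4).
CHO: aldehyde, 1 C=O (running total 5).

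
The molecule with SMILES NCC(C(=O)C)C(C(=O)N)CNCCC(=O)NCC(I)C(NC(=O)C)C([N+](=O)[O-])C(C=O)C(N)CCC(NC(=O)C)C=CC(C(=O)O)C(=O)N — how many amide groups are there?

Working along the chain:
  H2NCH2: –NH2 on an sp³ carbon with no adjacent C=O → amine.
  CH(COCH3): pendant –COCH3: carbonyl C bonded to two carbons → ketone.
  CH(CONH2): pendant –CONH2: carbonyl C bonded to C and N → amide.
  CH2NHCH2: C–N–C with sp³ carbons and no adjacent C=O → amine (secondary).
  CH2CONHCH2: –C(=O)–N– linkage → amide (the N is not an amine).
  CH(I): halogen on an sp³ carbon → alkyl halide.
  CH(NHCOCH3): pendant –NHC(=O)CH3: N bonded to a carbonyl → amide (not amine).
  CH(NO2): –NO2 on an sp³ carbon → nitro (the N=O is not a carbonyl).
  CH(CHO): pendant –CHO: carbonyl C bonded to C and H → aldehyde.
  CH(NH2): –NH2 on an sp³ carbon with no adjacent C=O → amine.
  CH(NHCOCH3): pendant –NHC(=O)CH3: N bonded to a carbonyl → amide (not amine).
  CH=CH: C=C double bond → alkene.
  CH(COOH): pendant –COOH: carbonyl C bonded to C and –OH → carboxylic acid.
  CONH2: –C(=O)NH2: carbonyl C bonded to C and to N → amide (the N is not a separate amine).
Amide appears at: CH(CONH2), CH2CONHCH2, CH(NHCOCH3), CH(NHCOCH3), CONH2 → 5.

5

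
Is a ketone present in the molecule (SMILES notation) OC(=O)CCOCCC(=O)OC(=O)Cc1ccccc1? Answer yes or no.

Reading the structure from left to right:
  HOOC: –COOH: carbonyl C bonded to –OH and C → carboxylic acid (the –OH is not a separate alcohol).
  CH2OCH2: C–O–C with sp³ carbons on both sides and no adjacent C=O → ether.
  CH2CO-O-COCH2: two acyl groups sharing one oxygen, –C(=O)–O–C(=O)– → anhydride.
  C6H5: –C6H5 phenyl ring → arene.
In HOOC, the C=O bears an –OH, making it a carboxylic acid rather than a ketone. In CH2CO-O-COCH2, the two C=O groups share a bridging oxygen, which is an anhydride linkage, not a ketone.
The groups actually present are: anhydride, arene, carboxylic acid, ether.

no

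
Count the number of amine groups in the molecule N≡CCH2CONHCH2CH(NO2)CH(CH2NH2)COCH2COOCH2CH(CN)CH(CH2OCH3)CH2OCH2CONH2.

1

Taking each segment in turn:
  N≡C: N≡C–: carbon triple-bonded to nitrogen → nitrile.
  CH2CONHCH2: –C(=O)–N– linkage → amide (the N is not an amine).
  CH(NO2): –NO2 on an sp³ carbon → nitro (the N=O is not a carbonyl).
  CH(CH2NH2): pendant –CH2NH2: N on sp³ C, no adjacent C=O → amine.
  CO: –C(=O)– with carbon on both sides → ketone.
  CH2COOCH2: –C(=O)–O–C with C on the carbonyl side → ester.
  CH(CN): pendant –C≡N: nitrile.
  CH(CH2OCH3): pendant –CH2OCH3: C–O–C linkage → ether.
  CH2OCH2: C–O–C with sp³ carbons on both sides and no adjacent C=O → ether.
  CONH2: –C(=O)NH2: carbonyl C bonded to C and to N → amide (the N is not a separate amine).
Amine appears at: CH(CH2NH2) → 1.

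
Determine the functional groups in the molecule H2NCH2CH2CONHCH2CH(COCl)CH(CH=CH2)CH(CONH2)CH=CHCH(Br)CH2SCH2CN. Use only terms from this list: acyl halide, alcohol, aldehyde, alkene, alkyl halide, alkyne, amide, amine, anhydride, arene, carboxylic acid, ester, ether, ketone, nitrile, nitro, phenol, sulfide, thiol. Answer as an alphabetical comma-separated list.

–NH2 on an sp³ carbon with no adjacent C=O → amine.
–C(=O)–N– linkage → amide (the N is not an amine).
pendant –C(=O)X: carbonyl C bonded to C and halogen → acyl halide.
pendant –CH=CH2: C=C double bond → alkene.
pendant –CONH2: carbonyl C bonded to C and N → amide.
C=C double bond → alkene.
halogen on an sp³ carbon → alkyl halide.
C–S–C linkage → sulfide (thioether).
–C≡N: carbon triple-bonded to nitrogen → nitrile.

acyl halide, alkene, alkyl halide, amide, amine, nitrile, sulfide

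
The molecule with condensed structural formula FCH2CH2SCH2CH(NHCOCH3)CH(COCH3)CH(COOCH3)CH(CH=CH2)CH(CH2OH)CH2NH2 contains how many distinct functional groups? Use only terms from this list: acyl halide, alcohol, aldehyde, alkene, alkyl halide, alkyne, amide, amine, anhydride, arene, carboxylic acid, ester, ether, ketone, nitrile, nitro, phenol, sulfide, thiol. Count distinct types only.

Working along the chain:
  FCH2: halogen on an sp³ carbon → alkyl halide.
  CH2SCH2: C–S–C linkage → sulfide (thioether).
  CH(NHCOCH3): pendant –NHC(=O)CH3: N bonded to a carbonyl → amide (not amine).
  CH(COCH3): pendant –COCH3: carbonyl C bonded to two carbons → ketone.
  CH(COOCH3): pendant –COOCH3: carbonyl C bonded to C and –OCH3 → ester.
  CH(CH=CH2): pendant –CH=CH2: C=C double bond → alkene.
  CH(CH2OH): pendant –CH2OH on an sp³ backbone C → alcohol.
  CH2NH2: –NH2 on an sp³ carbon with no adjacent C=O → amine.
Distinct types present: alcohol, alkene, alkyl halide, amide, amine, ester, ketone, sulfide.

8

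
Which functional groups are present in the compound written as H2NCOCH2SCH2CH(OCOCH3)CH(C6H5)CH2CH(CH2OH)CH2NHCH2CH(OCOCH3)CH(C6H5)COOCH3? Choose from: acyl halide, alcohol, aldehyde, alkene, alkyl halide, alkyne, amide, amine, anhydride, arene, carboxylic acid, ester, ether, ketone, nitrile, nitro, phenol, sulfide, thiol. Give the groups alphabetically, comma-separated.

Reading the structure from left to right:
  H2NCO: –C(=O)NH2: carbonyl C bonded to C and to N → amide (the N is not a separate amine).
  CH2SCH2: C–S–C linkage → sulfide (thioether).
  CH(OCOCH3): pendant –OC(=O)CH3: an acyloxy group → ester.
  CH(C6H5): pendant –C6H5: benzene ring → arene.
  CH(CH2OH): pendant –CH2OH on an sp³ backbone C → alcohol.
  CH2NHCH2: C–N–C with sp³ carbons and no adjacent C=O → amine (secondary).
  CH(OCOCH3): pendant –OC(=O)CH3: an acyloxy group → ester.
  CH(C6H5): pendant –C6H5: benzene ring → arene.
  COOCH3: –C(=O)OCH3: carbonyl C bonded to C and to –OCH3 → ester (not ketone + ether).

alcohol, amide, amine, arene, ester, sulfide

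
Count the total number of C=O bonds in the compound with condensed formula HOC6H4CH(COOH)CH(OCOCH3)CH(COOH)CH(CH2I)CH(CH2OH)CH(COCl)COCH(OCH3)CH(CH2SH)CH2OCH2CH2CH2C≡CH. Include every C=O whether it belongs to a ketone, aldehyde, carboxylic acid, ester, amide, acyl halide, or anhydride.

CH(COOH): carboxylic acid, 1 C=O (running total 1).
CH(OCOCH3): ester, 1 C=O (running total 2).
CH(COOH): carboxylic acid, 1 C=O (running total 3).
CH(COCl): acyl halide, 1 C=O (running total 4).
CO: ketone, 1 C=O (running total 5).

5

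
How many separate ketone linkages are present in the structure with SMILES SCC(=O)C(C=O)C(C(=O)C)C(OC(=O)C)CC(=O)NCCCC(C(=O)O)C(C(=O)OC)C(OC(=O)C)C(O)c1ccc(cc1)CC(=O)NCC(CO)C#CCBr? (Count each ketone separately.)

2

Taking each segment in turn:
  HSCH2: –SH on an sp³ carbon → thiol.
  CO: –C(=O)– with carbon on both sides → ketone.
  CH(CHO): pendant –CHO: carbonyl C bonded to C and H → aldehyde.
  CH(COCH3): pendant –COCH3: carbonyl C bonded to two carbons → ketone.
  CH(OCOCH3): pendant –OC(=O)CH3: an acyloxy group → ester.
  CH2CONHCH2: –C(=O)–N– linkage → amide (the N is not an amine).
  CH(COOH): pendant –COOH: carbonyl C bonded to C and –OH → carboxylic acid.
  CH(COOCH3): pendant –COOCH3: carbonyl C bonded to C and –OCH3 → ester.
  CH(OCOCH3): pendant –OC(=O)CH3: an acyloxy group → ester.
  CH(OH): –OH on an sp³ carbon → alcohol (secondary).
  C6H4: para-disubstituted benzene ring → arene.
  CH2CONHCH2: –C(=O)–N– linkage → amide (the N is not an amine).
  CH(CH2OH): pendant –CH2OH on an sp³ backbone C → alcohol.
  C≡C: C≡C triple bond → alkyne.
  CH2Br: halogen on an sp³ carbon → alkyl halide.
Ketone appears at: CO, CH(COCH3) → 2.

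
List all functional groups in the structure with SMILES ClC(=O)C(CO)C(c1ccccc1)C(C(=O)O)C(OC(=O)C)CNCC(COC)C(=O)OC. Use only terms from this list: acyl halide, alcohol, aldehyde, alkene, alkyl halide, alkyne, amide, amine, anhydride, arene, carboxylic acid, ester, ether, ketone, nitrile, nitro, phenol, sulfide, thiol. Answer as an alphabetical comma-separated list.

acyl halide, alcohol, amine, arene, carboxylic acid, ester, ether

–C(=O)Cl: carbonyl C bonded to C and to a halogen → acyl halide (not alkyl halide).
pendant –CH2OH on an sp³ backbone C → alcohol.
pendant –C6H5: benzene ring → arene.
pendant –COOH: carbonyl C bonded to C and –OH → carboxylic acid.
pendant –OC(=O)CH3: an acyloxy group → ester.
C–N–C with sp³ carbons and no adjacent C=O → amine (secondary).
pendant –CH2OCH3: C–O–C linkage → ether.
–C(=O)OCH3: carbonyl C bonded to C and to –OCH3 → ester (not ketone + ether).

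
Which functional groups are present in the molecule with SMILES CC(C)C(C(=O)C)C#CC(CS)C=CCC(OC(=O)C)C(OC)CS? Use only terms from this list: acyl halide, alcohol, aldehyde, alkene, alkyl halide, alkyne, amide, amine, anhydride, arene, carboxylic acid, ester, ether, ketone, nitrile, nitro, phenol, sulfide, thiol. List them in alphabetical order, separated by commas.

alkene, alkyne, ester, ether, ketone, thiol

pendant –COCH3: carbonyl C bonded to two carbons → ketone.
C≡C triple bond → alkyne.
pendant –CH2SH → thiol.
C=C double bond → alkene.
pendant –OC(=O)CH3: an acyloxy group → ester.
pendant –OCH3: C–O–C with sp³ C, no adjacent C=O → ether.
–SH on an sp³ carbon → thiol.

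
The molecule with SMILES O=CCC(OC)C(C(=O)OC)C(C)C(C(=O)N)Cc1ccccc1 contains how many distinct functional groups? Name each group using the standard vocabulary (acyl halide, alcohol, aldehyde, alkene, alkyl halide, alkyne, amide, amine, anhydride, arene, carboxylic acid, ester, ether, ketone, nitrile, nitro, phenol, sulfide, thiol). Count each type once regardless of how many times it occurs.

Reading the structure from left to right:
  OHC: terminal –CHO: carbonyl C bonded to H and C → aldehyde.
  CH(OCH3): pendant –OCH3: C–O–C with sp³ C, no adjacent C=O → ether.
  CH(COOCH3): pendant –COOCH3: carbonyl C bonded to C and –OCH3 → ester.
  CH(CONH2): pendant –CONH2: carbonyl C bonded to C and N → amide.
  C6H5: –C6H5 phenyl ring → arene.
Distinct types present: aldehyde, amide, arene, ester, ether.

5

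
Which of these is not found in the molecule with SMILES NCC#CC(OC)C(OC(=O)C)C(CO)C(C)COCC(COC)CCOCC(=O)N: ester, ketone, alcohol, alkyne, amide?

ketone

alcohol: present (CH(CH2OH) — pendant –CH2OH on an sp³ backbone C → alcohol).
amide: present (CONH2 — –C(=O)NH2: carbonyl C bonded to C and to N → amide (the N is not a separate amine)).
alkyne: present (C≡C — C≡C triple bond → alkyne).
ester: present (CH(OCOCH3) — pendant –OC(=O)CH3: an acyloxy group → ester).
ketone: absent. In CH(OCOCH3), the C=O is bonded to an –O–C group, which defines an ester, not a ketone. In CONH2, the C=O is bonded to nitrogen, which defines an amide, not a ketone.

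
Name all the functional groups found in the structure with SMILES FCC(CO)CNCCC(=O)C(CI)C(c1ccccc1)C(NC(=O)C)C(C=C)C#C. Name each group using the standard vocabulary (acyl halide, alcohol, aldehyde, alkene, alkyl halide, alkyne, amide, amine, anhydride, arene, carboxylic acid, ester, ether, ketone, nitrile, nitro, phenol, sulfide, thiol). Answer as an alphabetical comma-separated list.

alcohol, alkene, alkyl halide, alkyne, amide, amine, arene, ketone

halogen on an sp³ carbon → alkyl halide.
pendant –CH2OH on an sp³ backbone C → alcohol.
C–N–C with sp³ carbons and no adjacent C=O → amine (secondary).
–C(=O)– with carbon on both sides → ketone.
pendant –CH2X: halogen on sp³ carbon → alkyl halide.
pendant –C6H5: benzene ring → arene.
pendant –NHC(=O)CH3: N bonded to a carbonyl → amide (not amine).
pendant –CH=CH2: C=C double bond → alkene.
C≡C triple bond → alkyne.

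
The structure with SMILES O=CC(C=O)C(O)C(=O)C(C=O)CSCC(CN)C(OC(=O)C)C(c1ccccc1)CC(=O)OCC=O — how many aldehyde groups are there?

4

Taking each segment in turn:
  OHC: terminal –CHO: carbonyl C bonded to H and C → aldehyde.
  CH(CHO): pendant –CHO: carbonyl C bonded to C and H → aldehyde.
  CH(OH): –OH on an sp³ carbon → alcohol (secondary).
  CO: –C(=O)– with carbon on both sides → ketone.
  CH(CHO): pendant –CHO: carbonyl C bonded to C and H → aldehyde.
  CH2SCH2: C–S–C linkage → sulfide (thioether).
  CH(CH2NH2): pendant –CH2NH2: N on sp³ C, no adjacent C=O → amine.
  CH(OCOCH3): pendant –OC(=O)CH3: an acyloxy group → ester.
  CH(C6H5): pendant –C6H5: benzene ring → arene.
  CH2COOCH2: –C(=O)–O–C with C on the carbonyl side → ester.
  CHO: terminal –CHO: carbonyl C bonded to H and C → aldehyde.
Aldehyde appears at: OHC, CH(CHO), CH(CHO), CHO → 4.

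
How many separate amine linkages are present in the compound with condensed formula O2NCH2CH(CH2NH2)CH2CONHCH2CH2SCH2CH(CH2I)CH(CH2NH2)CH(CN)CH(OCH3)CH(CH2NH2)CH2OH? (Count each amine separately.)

–NO2 on carbon → nitro group.
pendant –CH2NH2: N on sp³ C, no adjacent C=O → amine.
–C(=O)–N– linkage → amide (the N is not an amine).
C–S–C linkage → sulfide (thioether).
pendant –CH2X: halogen on sp³ carbon → alkyl halide.
pendant –CH2NH2: N on sp³ C, no adjacent C=O → amine.
pendant –C≡N: nitrile.
pendant –OCH3: C–O–C with sp³ C, no adjacent C=O → ether.
pendant –CH2NH2: N on sp³ C, no adjacent C=O → amine.
–OH on an sp³ carbon → alcohol.
Amine appears at: CH(CH2NH2), CH(CH2NH2), CH(CH2NH2) → 3.

3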